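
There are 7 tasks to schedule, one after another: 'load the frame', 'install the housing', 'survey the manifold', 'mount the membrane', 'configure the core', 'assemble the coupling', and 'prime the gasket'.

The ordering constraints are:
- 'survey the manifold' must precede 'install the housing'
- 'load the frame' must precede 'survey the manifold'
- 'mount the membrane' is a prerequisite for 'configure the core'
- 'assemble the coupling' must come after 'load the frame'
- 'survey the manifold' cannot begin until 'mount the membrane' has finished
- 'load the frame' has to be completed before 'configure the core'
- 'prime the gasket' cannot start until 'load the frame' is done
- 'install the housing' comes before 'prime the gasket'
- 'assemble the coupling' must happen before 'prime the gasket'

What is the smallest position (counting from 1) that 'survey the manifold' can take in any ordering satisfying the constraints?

3

The tasks that are forced before 'survey the manifold', directly or transitively, are 'load the frame', 'mount the membrane'. That's 2 tasks.
So at minimum 2 tasks come before 'survey the manifold', putting 'survey the manifold' no earlier than position 3. That position is achievable by scheduling exactly those predecessors first.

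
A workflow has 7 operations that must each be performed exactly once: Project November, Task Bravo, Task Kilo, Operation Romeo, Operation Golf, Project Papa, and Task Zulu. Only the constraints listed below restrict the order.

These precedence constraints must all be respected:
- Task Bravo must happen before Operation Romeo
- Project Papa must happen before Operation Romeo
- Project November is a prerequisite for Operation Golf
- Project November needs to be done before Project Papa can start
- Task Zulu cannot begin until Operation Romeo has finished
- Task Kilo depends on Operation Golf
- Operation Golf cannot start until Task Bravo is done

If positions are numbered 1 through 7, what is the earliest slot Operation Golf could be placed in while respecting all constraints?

3

Every operation that must precede Operation Golf has to come before it. Tracing all chains that end at Operation Golf, those operations are: Project November, Task Bravo — 2 in total.
So at minimum 2 operations come before Operation Golf, putting Operation Golf no earlier than position 3. That position is achievable by scheduling exactly those predecessors first.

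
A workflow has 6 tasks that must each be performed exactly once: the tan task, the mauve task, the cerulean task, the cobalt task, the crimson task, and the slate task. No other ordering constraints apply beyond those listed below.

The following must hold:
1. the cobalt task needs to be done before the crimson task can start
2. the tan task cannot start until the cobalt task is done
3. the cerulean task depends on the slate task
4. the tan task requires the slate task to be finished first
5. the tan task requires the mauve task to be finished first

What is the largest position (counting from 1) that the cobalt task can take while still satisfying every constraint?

4

The tasks that are forced after the cobalt task, directly or by a chain of constraints, are the tan task, the crimson task. That's 2 tasks.
With 2 mandatory successors out of 6 tasks total, the latest slot for the cobalt task is 6−2 = 4, and it's reachable by doing all non-successors before the cobalt task.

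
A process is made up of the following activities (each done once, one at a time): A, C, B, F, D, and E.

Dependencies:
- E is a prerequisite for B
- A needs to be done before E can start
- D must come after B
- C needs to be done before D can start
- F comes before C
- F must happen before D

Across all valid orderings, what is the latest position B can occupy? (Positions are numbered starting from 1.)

5

Following the constraints forward from B, its only required successor is D.
With 1 mandatory successor out of 6 activities total, the latest slot for B is 6−1 = 5, and it's reachable by doing all non-successors before B.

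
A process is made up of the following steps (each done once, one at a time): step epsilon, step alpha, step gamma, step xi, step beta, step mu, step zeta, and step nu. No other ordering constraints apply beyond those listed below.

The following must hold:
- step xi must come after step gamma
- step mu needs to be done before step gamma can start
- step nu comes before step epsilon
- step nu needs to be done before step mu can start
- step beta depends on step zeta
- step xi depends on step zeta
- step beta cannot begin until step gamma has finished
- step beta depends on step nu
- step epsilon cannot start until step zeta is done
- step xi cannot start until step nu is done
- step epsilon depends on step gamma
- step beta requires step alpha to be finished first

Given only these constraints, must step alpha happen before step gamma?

No chain of constraints connects step alpha to step gamma in either direction.
A valid ordering placing step gamma before step alpha exists, so the answer is no.

No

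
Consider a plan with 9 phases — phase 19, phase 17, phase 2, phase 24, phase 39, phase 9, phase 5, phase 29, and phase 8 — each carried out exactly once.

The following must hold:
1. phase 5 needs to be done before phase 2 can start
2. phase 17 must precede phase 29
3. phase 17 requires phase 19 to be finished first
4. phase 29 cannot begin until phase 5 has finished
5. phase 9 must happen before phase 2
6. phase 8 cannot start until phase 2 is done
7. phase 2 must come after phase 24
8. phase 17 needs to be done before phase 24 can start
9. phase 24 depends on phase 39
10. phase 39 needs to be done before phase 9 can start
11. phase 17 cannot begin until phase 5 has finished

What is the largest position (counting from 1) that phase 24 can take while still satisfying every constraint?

7

Following every chain forward from phase 24, the phases that must come later are phase 2, phase 8 — 2 of them.
So at least 2 phases follow phase 24, putting phase 24 no later than position 7. That position is achievable by scheduling everything else first.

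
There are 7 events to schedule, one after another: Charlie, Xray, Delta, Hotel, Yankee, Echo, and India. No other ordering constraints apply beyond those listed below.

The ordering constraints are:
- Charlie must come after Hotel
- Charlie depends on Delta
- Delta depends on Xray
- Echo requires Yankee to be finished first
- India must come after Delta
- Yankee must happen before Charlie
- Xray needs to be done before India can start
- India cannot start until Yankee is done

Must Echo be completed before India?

No

Nothing in the constraints links Echo and India; they are unordered relative to each other.
So Echo can come before India or after — it is not forced.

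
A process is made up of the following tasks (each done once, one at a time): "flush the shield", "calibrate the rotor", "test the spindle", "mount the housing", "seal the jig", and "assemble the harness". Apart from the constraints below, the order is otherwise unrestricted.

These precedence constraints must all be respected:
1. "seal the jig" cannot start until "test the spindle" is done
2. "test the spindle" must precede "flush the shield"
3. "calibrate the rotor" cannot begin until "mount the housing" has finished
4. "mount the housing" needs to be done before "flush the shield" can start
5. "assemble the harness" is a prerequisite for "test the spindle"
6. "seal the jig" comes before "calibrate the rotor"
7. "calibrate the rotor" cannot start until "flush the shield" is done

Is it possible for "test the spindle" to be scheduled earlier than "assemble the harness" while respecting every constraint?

There is a dependency chain "assemble the harness" → "test the spindle", so "test the spindle" always comes after "assemble the harness".
Hence "test the spindle" can never be scheduled before "assemble the harness".

No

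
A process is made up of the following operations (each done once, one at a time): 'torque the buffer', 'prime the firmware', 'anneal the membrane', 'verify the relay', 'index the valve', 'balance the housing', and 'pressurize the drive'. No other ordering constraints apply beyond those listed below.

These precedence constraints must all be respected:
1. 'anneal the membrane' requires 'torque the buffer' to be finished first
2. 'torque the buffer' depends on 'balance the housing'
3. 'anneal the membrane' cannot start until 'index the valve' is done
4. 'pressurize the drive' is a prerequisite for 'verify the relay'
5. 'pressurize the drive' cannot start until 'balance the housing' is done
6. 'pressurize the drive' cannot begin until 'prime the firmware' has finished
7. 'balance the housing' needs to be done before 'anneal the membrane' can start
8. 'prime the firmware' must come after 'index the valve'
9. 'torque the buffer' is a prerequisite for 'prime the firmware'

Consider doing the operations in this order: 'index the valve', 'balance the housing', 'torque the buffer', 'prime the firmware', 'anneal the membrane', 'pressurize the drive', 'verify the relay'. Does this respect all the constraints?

Yes

Every stated constraint is respected: 'index the valve' sits at position 1, ahead of 'anneal the membrane' at position 5, and each of the other listed pairs likewise has the predecessor earlier in the sequence.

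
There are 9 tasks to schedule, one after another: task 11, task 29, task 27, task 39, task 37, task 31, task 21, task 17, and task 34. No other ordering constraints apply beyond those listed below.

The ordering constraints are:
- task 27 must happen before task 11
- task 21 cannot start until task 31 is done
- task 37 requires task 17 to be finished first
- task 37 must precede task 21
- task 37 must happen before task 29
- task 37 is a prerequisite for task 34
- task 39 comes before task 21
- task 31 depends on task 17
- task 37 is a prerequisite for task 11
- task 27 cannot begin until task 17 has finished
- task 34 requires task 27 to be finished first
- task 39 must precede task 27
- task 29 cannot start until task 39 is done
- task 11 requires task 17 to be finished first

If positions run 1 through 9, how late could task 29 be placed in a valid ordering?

9

Nothing depends on task 29, so it can be the final task, position 9.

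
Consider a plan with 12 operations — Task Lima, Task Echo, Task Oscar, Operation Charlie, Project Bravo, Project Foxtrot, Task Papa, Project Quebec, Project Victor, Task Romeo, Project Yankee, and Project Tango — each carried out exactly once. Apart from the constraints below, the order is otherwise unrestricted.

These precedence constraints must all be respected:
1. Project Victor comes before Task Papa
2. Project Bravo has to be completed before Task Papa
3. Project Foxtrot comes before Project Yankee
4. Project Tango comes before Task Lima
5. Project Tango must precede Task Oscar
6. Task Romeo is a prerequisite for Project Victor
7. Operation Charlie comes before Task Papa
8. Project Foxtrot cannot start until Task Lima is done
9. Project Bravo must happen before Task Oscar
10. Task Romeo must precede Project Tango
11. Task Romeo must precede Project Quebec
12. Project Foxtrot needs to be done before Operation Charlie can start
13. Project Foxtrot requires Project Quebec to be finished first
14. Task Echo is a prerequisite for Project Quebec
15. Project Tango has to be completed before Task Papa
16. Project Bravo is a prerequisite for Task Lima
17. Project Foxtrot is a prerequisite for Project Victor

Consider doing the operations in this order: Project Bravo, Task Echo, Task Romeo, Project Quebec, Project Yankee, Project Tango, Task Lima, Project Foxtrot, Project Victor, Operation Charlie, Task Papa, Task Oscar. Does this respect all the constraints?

No

Here Project Foxtrot comes after Project Yankee.
Since Project Foxtrot is required before Project Yankee, the ordering is invalid.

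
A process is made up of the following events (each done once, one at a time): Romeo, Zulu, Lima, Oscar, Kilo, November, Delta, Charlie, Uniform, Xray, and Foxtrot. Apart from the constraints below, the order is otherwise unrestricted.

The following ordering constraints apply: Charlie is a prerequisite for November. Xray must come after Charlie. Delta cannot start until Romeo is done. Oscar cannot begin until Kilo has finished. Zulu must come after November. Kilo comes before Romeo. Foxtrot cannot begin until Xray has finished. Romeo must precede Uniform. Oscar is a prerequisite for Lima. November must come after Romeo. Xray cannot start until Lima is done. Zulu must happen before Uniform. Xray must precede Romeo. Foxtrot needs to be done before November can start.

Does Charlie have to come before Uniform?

There is a constraint chain Charlie → Xray → Romeo → Uniform.
So Charlie must precede Uniform in any valid ordering.

Yes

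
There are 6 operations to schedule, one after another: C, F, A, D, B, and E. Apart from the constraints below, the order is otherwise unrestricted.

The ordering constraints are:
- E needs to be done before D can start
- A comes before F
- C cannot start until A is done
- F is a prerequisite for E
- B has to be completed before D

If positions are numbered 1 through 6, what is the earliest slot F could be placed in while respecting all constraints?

2

The only operation forced before F (directly or transitively) is A.
With 1 mandatory predecessor, the earliest F can sit is position 1+1 = 2, and placing just that one first achieves it.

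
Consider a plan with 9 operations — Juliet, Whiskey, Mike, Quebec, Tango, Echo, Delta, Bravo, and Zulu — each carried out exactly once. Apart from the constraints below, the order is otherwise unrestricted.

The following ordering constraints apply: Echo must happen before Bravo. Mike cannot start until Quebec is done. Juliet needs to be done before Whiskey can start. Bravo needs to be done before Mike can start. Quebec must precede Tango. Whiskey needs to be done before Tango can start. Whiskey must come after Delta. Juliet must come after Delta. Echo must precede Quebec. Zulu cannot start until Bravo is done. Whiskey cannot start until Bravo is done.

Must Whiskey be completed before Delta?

In fact the dependencies run the other way: Delta → Whiskey.
So Whiskey does not have to come before Delta — it cannot.

No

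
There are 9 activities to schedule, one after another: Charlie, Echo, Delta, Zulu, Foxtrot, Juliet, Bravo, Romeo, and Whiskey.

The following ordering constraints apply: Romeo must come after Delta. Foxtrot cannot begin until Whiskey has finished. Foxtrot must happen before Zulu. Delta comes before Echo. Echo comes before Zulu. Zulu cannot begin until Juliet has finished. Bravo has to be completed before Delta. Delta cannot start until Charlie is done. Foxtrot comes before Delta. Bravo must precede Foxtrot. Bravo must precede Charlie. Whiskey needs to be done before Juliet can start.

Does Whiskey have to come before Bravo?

No

Nothing in the constraints links Whiskey and Bravo; they are unordered relative to each other.
A valid ordering placing Bravo before Whiskey exists, so the answer is no.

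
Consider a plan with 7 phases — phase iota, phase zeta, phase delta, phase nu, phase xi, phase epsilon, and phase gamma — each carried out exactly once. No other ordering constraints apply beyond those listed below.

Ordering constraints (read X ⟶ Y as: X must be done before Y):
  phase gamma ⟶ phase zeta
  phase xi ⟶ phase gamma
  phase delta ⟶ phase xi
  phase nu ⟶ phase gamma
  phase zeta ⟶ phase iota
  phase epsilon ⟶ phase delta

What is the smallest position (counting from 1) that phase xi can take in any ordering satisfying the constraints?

The phases that are forced before phase xi, directly or transitively, are phase delta, phase epsilon. That's 2 phases.
So at minimum 2 phases come before phase xi, putting phase xi no earlier than position 3. That position is achievable by scheduling exactly those predecessors first.

3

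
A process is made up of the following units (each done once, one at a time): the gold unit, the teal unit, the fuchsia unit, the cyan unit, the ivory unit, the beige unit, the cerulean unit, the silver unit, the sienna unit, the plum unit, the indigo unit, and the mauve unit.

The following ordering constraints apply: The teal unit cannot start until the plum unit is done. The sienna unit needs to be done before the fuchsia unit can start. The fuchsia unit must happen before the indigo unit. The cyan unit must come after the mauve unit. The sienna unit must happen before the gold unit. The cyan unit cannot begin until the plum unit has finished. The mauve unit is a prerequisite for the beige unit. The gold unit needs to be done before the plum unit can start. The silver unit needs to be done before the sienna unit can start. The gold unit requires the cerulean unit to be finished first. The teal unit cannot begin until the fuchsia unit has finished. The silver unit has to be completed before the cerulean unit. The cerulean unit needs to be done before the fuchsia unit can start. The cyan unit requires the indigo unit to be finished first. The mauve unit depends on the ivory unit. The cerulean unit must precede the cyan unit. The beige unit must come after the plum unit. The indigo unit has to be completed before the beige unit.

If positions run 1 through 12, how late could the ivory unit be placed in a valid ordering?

9

Every unit that must follow the ivory unit has to come after it. Tracing all chains starting from the ivory unit, those units are: the cyan unit, the beige unit, the mauve unit — 3 in total.
So at least 3 units follow the ivory unit, putting the ivory unit no later than position 9. That position is achievable by scheduling everything else first.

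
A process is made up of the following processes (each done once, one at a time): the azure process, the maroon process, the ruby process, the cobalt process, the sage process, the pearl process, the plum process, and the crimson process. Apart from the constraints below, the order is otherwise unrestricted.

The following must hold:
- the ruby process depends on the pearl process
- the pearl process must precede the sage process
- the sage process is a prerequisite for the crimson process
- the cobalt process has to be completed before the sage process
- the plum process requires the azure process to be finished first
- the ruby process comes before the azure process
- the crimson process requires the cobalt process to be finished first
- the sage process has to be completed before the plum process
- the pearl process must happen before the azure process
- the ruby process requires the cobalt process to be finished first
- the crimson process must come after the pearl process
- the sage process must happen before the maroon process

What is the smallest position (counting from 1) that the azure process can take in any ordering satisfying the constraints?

4

Every process that must precede the azure process has to come before it. Tracing all chains that end at the azure process, those processes are: the ruby process, the cobalt process, the pearl process — 3 in total.
With 3 mandatory predecessors, the earliest the azure process can sit is position 3+1 = 4, and placing just those 3 first achieves it.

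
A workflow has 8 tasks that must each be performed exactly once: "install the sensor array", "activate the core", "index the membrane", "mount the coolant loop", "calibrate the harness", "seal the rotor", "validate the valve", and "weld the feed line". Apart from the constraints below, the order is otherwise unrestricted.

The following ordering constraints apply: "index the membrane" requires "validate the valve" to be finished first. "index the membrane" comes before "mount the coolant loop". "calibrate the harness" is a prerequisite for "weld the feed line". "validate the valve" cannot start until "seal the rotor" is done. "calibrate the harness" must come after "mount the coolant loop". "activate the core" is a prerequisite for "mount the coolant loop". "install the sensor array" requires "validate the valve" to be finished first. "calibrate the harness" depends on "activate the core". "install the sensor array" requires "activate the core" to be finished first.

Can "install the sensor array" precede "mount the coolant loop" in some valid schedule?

No chain of constraints runs from "mount the coolant loop" to "install the sensor array", so "mount the coolant loop" is not required to come first.
That means at least one valid schedule has "install the sensor array" before "mount the coolant loop".

Yes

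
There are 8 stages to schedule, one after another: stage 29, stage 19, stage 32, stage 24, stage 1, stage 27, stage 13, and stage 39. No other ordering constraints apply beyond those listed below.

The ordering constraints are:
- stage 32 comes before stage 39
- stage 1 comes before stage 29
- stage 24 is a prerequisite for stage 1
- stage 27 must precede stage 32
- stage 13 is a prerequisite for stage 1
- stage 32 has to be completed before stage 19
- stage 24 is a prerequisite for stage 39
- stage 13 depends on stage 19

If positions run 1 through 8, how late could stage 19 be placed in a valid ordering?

5

The stages that are forced after stage 19, directly or by a chain of constraints, are stage 29, stage 1, stage 13. That's 3 stages.
With 3 mandatory successors out of 8 stages total, the latest slot for stage 19 is 8−3 = 5, and it's reachable by doing all non-successors before stage 19.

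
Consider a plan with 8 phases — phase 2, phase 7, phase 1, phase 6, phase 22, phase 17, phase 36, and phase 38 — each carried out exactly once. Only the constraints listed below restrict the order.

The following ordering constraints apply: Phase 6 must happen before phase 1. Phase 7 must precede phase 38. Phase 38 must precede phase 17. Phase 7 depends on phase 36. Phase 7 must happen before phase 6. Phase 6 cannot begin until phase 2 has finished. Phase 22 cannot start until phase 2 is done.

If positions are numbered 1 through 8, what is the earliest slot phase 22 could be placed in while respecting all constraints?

The only phase forced before phase 22 (directly or transitively) is phase 2.
With 1 mandatory predecessor, the earliest phase 22 can sit is position 1+1 = 2, and placing just that one first achieves it.

2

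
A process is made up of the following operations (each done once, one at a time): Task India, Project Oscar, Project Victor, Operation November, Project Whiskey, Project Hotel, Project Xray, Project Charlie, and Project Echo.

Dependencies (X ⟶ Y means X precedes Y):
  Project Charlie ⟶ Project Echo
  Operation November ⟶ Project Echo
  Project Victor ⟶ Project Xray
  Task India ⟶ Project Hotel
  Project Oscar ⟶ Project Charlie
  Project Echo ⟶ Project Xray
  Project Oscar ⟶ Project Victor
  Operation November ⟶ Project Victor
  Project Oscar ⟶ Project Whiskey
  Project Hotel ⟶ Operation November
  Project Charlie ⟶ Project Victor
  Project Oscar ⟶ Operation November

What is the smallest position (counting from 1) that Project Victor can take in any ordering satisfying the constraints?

Working backwards through the constraints from Project Victor, its full set of required predecessors is Task India, Project Oscar, Operation November, Project Hotel, Project Charlie — 5 of them.
So at minimum 5 operations come before Project Victor, putting Project Victor no earlier than position 6. That position is achievable by scheduling exactly those predecessors first.

6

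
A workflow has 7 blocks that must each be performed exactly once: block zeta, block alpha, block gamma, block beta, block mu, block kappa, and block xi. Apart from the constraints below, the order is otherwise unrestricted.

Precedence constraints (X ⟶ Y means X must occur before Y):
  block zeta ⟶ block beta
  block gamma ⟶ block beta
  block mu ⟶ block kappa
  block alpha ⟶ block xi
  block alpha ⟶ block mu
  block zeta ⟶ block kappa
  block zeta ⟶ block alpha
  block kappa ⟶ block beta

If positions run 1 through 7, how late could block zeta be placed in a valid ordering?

The blocks that are forced after block zeta, directly or by a chain of constraints, are block alpha, block beta, block mu, block kappa, block xi. That's 5 blocks.
So at least 5 blocks follow block zeta, putting block zeta no later than position 2. That position is achievable by scheduling everything else first.

2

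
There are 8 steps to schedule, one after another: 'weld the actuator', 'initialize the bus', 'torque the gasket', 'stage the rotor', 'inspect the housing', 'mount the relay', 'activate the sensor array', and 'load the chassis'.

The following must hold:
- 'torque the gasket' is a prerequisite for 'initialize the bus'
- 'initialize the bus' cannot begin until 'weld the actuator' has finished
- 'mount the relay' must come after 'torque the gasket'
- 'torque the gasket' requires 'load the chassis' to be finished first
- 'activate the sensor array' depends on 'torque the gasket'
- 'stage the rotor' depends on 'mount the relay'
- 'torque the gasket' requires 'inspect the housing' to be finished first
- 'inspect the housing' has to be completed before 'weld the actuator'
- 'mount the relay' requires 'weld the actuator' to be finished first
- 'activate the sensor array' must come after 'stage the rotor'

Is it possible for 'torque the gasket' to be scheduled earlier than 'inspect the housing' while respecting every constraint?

No

There is a dependency chain 'inspect the housing' → 'torque the gasket', so 'torque the gasket' always comes after 'inspect the housing'.
Hence 'torque the gasket' can never be scheduled before 'inspect the housing'.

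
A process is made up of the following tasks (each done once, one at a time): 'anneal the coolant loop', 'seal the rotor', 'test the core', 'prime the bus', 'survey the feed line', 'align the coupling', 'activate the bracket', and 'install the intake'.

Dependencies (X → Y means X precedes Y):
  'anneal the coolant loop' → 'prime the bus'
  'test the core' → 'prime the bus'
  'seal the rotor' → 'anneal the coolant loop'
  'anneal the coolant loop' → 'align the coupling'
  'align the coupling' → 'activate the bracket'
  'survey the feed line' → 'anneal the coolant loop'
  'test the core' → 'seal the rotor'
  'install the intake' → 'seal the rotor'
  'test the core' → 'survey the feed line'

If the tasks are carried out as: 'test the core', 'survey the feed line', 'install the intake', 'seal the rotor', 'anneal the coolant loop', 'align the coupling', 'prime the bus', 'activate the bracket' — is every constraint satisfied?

Yes

Checking each listed constraint against this order: for instance, 'test the core' is in position 1 and 'prime the bus' in position 7, so that constraint holds — and the remaining constraints check out the same way.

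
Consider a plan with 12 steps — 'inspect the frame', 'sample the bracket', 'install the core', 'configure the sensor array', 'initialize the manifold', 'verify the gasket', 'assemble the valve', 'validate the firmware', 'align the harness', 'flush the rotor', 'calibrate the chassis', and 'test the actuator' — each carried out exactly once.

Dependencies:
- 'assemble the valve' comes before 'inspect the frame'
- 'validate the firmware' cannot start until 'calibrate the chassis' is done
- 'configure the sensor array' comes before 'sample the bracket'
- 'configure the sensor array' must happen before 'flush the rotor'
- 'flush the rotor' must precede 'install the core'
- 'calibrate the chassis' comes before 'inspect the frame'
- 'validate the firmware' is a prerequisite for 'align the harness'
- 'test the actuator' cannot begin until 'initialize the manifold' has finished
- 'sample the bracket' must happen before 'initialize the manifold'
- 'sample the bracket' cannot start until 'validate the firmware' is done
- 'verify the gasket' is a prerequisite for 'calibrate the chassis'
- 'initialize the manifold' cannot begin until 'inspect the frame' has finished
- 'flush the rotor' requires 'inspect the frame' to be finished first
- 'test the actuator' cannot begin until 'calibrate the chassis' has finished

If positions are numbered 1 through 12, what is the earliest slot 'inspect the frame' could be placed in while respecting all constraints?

4

The steps that are forced before 'inspect the frame', directly or transitively, are 'verify the gasket', 'assemble the valve', 'calibrate the chassis'. That's 3 steps.
With 3 mandatory predecessors, the earliest 'inspect the frame' can sit is position 3+1 = 4, and placing just those 3 first achieves it.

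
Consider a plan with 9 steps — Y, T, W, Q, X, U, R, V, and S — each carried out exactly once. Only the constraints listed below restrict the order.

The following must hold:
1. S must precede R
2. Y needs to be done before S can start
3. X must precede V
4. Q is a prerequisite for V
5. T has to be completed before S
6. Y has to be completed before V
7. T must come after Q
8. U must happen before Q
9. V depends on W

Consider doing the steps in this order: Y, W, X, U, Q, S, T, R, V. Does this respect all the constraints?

No

The sequence places S ahead of T.
Since T is required before S, the ordering is invalid.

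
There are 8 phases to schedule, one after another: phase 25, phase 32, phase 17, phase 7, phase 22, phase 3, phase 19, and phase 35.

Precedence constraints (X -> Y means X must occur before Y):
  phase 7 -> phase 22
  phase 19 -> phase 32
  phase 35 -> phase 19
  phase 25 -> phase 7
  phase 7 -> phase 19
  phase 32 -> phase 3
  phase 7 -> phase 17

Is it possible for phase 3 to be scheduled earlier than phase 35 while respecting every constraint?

The constraints give a chain phase 35 → phase 19 → phase 32 → phase 3, which forces phase 35 before phase 3.
So no valid ordering can have phase 3 before phase 35.

No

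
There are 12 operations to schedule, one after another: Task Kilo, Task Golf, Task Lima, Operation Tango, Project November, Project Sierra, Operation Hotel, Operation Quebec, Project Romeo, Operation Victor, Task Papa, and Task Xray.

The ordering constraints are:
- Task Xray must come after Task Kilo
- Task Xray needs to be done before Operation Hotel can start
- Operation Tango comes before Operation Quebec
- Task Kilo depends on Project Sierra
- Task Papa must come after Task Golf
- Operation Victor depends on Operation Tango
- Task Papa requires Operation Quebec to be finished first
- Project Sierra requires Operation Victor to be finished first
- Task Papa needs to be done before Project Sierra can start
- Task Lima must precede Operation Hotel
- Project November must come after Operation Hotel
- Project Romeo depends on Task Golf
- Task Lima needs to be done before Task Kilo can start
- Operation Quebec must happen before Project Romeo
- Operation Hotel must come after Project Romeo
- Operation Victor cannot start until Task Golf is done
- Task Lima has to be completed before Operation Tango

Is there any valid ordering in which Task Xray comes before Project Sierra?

No

There is a dependency chain Project Sierra → Task Kilo → Task Xray, so Task Xray always comes after Project Sierra.
So no valid ordering can have Task Xray before Project Sierra.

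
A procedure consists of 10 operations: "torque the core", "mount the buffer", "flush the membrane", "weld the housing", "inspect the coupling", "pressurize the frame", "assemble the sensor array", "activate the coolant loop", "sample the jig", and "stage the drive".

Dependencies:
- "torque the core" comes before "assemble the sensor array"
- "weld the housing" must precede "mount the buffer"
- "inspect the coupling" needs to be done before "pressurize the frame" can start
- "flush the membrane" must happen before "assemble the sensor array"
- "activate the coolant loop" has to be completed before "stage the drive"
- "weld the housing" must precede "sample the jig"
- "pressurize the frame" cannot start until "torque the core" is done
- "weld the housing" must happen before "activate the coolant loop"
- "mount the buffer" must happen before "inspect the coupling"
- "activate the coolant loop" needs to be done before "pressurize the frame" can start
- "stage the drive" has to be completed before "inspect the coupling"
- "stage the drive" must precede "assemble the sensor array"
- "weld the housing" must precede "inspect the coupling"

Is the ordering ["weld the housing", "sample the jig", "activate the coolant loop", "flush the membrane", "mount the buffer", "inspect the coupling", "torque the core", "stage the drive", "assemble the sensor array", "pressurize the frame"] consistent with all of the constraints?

No

Here "stage the drive" comes after "inspect the coupling".
But one of the constraints requires "stage the drive" before "inspect the coupling", so this ordering violates it.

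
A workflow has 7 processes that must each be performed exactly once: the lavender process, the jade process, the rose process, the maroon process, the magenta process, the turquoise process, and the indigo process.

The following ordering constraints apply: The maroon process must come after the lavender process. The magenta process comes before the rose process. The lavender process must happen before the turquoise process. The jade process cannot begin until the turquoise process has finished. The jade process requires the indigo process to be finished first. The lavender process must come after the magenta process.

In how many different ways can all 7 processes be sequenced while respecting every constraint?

The processes with no prerequisites are the magenta process, the indigo process; any of them can be placed first.
Enumerating by repeatedly choosing an available process (one whose prerequisites are all placed) gives 81 distinct complete orderings.

81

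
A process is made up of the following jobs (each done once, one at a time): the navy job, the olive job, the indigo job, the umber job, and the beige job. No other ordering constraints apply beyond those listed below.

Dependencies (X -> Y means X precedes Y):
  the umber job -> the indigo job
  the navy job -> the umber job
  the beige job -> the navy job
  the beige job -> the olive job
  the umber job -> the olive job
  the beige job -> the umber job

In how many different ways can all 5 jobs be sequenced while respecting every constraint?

Only the beige job has no prerequisites, so it must go first.
Counting all ways to extend the partial order to a total order gives 2.

2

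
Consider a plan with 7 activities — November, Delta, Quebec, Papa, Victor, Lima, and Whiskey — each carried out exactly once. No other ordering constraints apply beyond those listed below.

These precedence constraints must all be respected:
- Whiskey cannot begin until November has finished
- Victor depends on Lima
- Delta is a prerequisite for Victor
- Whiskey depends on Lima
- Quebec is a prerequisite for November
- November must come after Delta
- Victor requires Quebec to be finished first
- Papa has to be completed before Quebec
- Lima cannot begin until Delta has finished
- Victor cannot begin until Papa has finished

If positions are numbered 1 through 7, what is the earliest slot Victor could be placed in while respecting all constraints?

5

Working backwards through the constraints from Victor, its full set of required predecessors is Delta, Quebec, Papa, Lima — 4 of them.
With 4 mandatory predecessors, the earliest Victor can sit is position 4+1 = 5, and placing just those 4 first achieves it.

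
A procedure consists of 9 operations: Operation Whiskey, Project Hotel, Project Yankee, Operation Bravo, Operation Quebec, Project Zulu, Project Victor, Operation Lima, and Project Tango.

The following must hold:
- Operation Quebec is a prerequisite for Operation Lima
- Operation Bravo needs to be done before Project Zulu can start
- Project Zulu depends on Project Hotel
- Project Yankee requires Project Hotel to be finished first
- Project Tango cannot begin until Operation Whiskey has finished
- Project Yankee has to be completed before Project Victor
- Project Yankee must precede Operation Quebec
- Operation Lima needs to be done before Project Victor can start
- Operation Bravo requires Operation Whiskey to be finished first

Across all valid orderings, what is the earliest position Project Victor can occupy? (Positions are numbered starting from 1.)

Every operation that must precede Project Victor has to come before it. Tracing all chains that end at Project Victor, those operations are: Project Hotel, Project Yankee, Operation Quebec, Operation Lima — 4 in total.
With 4 mandatory predecessors, the earliest Project Victor can sit is position 4+1 = 5, and placing just those 4 first achieves it.

5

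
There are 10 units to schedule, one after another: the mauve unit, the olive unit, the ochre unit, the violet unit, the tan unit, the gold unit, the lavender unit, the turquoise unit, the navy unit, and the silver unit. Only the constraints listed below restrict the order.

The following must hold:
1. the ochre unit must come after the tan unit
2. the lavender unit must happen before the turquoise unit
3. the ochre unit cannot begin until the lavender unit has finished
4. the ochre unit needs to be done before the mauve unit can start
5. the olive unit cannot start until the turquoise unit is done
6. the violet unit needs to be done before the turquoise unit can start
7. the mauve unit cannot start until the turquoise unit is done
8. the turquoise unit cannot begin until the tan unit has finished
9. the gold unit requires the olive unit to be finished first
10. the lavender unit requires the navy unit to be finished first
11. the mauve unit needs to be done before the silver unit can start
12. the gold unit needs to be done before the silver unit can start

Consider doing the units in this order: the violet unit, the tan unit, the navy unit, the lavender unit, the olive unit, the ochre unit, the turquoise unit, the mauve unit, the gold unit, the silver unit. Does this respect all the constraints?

No

In the proposed order, the olive unit appears before the turquoise unit.
But one of the constraints requires the turquoise unit before the olive unit, so this ordering violates it.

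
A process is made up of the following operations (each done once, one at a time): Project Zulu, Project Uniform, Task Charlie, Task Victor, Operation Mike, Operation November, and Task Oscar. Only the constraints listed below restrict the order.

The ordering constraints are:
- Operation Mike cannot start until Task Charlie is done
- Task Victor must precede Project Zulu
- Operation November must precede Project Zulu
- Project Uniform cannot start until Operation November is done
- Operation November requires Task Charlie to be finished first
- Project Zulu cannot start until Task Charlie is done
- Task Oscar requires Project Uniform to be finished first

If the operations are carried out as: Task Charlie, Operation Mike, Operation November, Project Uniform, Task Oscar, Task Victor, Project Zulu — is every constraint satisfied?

Going through the constraints one by one, each required predecessor appears earlier in the sequence than its dependent — e.g. Task Charlie (position 1) is before Project Zulu (position 7), as required.

Yes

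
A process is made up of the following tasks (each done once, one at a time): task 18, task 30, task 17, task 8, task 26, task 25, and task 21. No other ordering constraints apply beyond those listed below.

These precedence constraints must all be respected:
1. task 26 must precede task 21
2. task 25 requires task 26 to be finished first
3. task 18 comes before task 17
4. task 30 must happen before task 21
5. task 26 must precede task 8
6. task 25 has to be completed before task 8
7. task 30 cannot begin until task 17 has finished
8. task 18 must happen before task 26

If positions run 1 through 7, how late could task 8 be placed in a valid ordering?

No constraint forces any task after task 8, so it can be placed last, in position 7.

7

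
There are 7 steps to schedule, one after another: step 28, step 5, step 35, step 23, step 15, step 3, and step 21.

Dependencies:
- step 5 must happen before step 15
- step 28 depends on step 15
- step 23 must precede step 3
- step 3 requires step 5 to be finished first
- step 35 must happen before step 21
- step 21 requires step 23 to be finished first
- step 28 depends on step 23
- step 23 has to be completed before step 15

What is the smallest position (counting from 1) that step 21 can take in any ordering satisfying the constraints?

Every step that must precede step 21 has to come before it. Tracing all chains that end at step 21, those steps are: step 35, step 23 — 2 in total.
So at minimum 2 steps come before step 21, putting step 21 no earlier than position 3. That position is achievable by scheduling exactly those predecessors first.

3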